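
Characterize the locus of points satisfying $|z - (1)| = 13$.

|z - z0| = r describes a circle centered at z0 with radius r
Here z0 = 1 and r = 13
Locus: Circle centered at (1, 0) with radius 13


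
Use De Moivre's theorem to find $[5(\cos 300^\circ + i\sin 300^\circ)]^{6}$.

By De Moivre: z^n = r^n(cos(nθ) + i sin(nθ))
= 5^6(cos(6*300°) + i sin(6*300°))
= 15625(cos 0° + i sin 0°)
= 15625


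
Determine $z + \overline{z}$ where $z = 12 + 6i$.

z + conjugate(z) = (a + bi) + (a - bi) = 2a
= 2 * 12 = 24


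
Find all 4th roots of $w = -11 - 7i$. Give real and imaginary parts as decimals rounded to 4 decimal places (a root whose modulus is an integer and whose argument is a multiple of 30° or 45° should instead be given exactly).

|w| = sqrt(170) ≈ 13.038405, arg(w) ≈ 212.471192°
Root modulus = sqrt(170)^(1/4) ≈ 1.900230
Root arguments: θ_k = (arg(w) + 360°k)/4 for k = 0, 1, ..., 3
Compute each root as (root modulus)(cos θ_k + i sin θ_k) using full-precision intermediates, then round to 4 decimal places.
Roots: 1.1405 + 1.5199i, -1.5199 + 1.1405i, -1.1405 - 1.5199i, 1.5199 - 1.1405i


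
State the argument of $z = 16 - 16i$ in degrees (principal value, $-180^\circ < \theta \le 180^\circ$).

θ = arctan(b/a) = arctan(-16/16) (quadrant-adjusted) = -45°


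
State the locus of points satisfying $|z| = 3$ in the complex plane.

|z| = 3 means sqrt(x^2 + y^2) = 3
This is a circle of radius 3 centered at the origin


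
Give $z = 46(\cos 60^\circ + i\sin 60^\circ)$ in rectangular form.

a = r cos θ = 46 * 1/2 = 23
b = r sin θ = 46 * sqrt(3)/2 = 23*sqrt(3)
z = 23 + 23*sqrt(3)i


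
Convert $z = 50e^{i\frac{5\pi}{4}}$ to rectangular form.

a = r cos θ = 50 * -sqrt(2)/2 = -25*sqrt(2)
b = r sin θ = 50 * -sqrt(2)/2 = -25*sqrt(2)
z = -25*sqrt(2) - 25*sqrt(2)i


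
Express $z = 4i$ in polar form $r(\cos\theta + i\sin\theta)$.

r = |z| = sqrt(a^2 + b^2) = sqrt((0)^2 + (4)^2) = sqrt(0 + 16) = sqrt(16) = 4
a = 0 and b > 0, so z lies on the positive imaginary axis: θ = 90°
z = 4(cos 90° + i sin 90°)


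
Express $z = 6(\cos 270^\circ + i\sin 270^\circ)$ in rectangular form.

a = r cos θ = 6 * 0 = 0
b = r sin θ = 6 * -1 = -6
z = -6i


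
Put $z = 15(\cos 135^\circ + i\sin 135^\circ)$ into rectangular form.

a = r cos θ = 15 * -sqrt(2)/2 = -15*sqrt(2)/2
b = r sin θ = 15 * sqrt(2)/2 = 15*sqrt(2)/2
z = -15*sqrt(2)/2 + (15*sqrt(2)/2)i


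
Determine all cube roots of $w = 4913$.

|w| = 4913, arg(w) = 0°
Root modulus = 4913^(1/3) = 17
Root arguments: θ_k = (0° + 360°k)/3 for k = 0, 1, ..., 2
Roots: 17, -17/2 + (17*sqrt(3)/2)i, -17/2 - (17*sqrt(3)/2)i


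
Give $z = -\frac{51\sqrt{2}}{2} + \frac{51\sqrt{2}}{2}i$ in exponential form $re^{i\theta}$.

r = |z| = sqrt((-51*sqrt(2)/2)^2 + (51*sqrt(2)/2)^2) = sqrt(2601/2 + 2601/2) = sqrt(2601) = 51
θ = arctan(b/a) = arctan(36.0624/-36.0624) (quadrant-adjusted) = 135° = 3π/4
z = 51e^(i*3π/4)


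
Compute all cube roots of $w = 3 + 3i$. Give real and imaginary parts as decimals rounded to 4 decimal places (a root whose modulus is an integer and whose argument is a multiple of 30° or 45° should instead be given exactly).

|w| = sqrt(18) ≈ 4.242641, arg(w) = 45°
Root modulus = sqrt(18)^(1/3) ≈ 1.618870
Root arguments: θ_k = (45° + 360°k)/3 for k = 0, 1, ..., 2
Compute each root as (root modulus)(cos θ_k + i sin θ_k) using full-precision intermediates, then round to 4 decimal places.
Roots: 1.5637 + 0.4190i, -1.1447 + 1.1447i, -0.4190 - 1.5637i


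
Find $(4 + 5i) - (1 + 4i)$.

(4 - 1) + (5 - 4)i = 3 + i


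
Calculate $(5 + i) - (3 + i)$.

(5 - 3) + (1 - 1)i = 2


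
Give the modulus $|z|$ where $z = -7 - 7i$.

|z| = sqrt(a^2 + b^2) = sqrt((-7)^2 + (-7)^2) = sqrt(98) = sqrt(98)


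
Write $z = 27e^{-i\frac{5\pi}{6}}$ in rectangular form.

a = r cos θ = 27 * -sqrt(3)/2 = -27*sqrt(3)/2
b = r sin θ = 27 * -1/2 = -27/2
z = -27*sqrt(3)/2 - (27/2)i


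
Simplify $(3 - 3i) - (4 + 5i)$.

(3 - 4) + (-3 - 5)i = -1 - 8i


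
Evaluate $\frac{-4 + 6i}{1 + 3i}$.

Multiply numerator and denominator by conjugate (1 - 3i):
= (-4 + 6i)(1 - 3i) / (1^2 + 3^2)
= (14 + 18i) / 10
Divide through by 2: (7 + 9i) / 5
= 7/5 + (9/5)i


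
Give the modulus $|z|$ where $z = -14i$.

|z| = sqrt(a^2 + b^2) = sqrt(0^2 + (-14)^2) = sqrt(196) = 14


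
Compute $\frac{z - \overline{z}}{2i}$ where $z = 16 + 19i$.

z - conjugate(z) = 2bi
(z - conjugate(z))/(2i) = 2bi/(2i) = b = 19


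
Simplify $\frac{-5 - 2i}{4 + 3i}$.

Multiply numerator and denominator by conjugate (4 - 3i):
= (-5 - 2i)(4 - 3i) / (4^2 + 3^2)
= (-26 + 7i) / 25
= -26/25 + (7/25)i


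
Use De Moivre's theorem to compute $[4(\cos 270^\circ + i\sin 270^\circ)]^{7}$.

By De Moivre: z^n = r^n(cos(nθ) + i sin(nθ))
= 4^7(cos(7*270°) + i sin(7*270°))
= 16384(cos 90° + i sin 90°)
= 16384i


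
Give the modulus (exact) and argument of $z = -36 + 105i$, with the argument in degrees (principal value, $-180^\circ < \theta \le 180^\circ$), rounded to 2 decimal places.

|z| = sqrt((-36)^2 + 105^2) = 111
arg(z) = arctan(b/a) = arctan(105/-36) (quadrant-adjusted) = 108.92°


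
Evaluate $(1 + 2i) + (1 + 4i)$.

(1 + 1) + (2 + 4)i = 2 + 6i


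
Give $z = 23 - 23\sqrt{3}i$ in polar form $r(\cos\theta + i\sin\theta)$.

r = |z| = sqrt(a^2 + b^2) = sqrt((23)^2 + (-23*sqrt(3))^2) = sqrt(529 + 1587) = sqrt(2116) = 46
θ = arctan(b/a) = arctan(-39.8372/23) (quadrant-adjusted) = 300°
z = 46(cos 300° + i sin 300°)


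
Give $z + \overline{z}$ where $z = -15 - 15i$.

z + conjugate(z) = (a + bi) + (a - bi) = 2a
= 2 * (-15) = -30


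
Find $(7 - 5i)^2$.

(a + bi)^2 = a^2 - b^2 + 2abi
= 7^2 - (-5)^2 + 2*7*(-5)i
= 24 - 70i


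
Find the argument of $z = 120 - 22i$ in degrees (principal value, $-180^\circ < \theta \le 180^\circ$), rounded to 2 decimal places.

θ = arctan(b/a) = arctan(-22/120) (quadrant-adjusted) = -10.39°


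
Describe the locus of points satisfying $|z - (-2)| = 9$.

|z - z0| = r describes a circle centered at z0 with radius r
Here z0 = -2 and r = 9
Locus: Circle centered at (-2, 0) with radius 9


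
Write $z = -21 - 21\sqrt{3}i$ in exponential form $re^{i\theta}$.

r = |z| = sqrt((-21)^2 + (-21*sqrt(3))^2) = sqrt(441 + 1323) = sqrt(1764) = 42
θ = arctan(b/a) = arctan(-36.3731/-21) (quadrant-adjusted) = 240° = 4π/3
z = 42e^(i*4π/3)


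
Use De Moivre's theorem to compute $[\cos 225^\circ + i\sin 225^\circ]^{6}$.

By De Moivre: z^n = r^n(cos(nθ) + i sin(nθ))
= 1^6(cos(6*225°) + i sin(6*225°))
= 1(cos 270° + i sin 270°)
= -i


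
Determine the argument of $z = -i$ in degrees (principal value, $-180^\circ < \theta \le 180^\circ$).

a = 0 and b < 0, so z lies on the negative imaginary axis: θ = -90°


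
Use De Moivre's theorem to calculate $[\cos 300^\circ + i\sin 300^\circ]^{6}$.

By De Moivre: z^n = r^n(cos(nθ) + i sin(nθ))
= 1^6(cos(6*300°) + i sin(6*300°))
= 1(cos 0° + i sin 0°)
= 1


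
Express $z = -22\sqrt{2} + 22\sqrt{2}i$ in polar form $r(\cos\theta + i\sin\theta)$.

r = |z| = sqrt(a^2 + b^2) = sqrt((-22*sqrt(2))^2 + (22*sqrt(2))^2) = sqrt(968 + 968) = sqrt(1936) = 44
θ = arctan(b/a) = arctan(31.1127/-31.1127) (quadrant-adjusted) = 135°
z = 44(cos 135° + i sin 135°)


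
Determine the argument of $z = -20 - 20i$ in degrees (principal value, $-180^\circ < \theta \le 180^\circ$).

θ = arctan(b/a) = arctan(-20/-20) (quadrant-adjusted) = -135°


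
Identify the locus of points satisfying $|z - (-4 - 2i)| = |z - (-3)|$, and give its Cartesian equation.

|z - z1| = |z - z2| means z is equidistant from z1 and z2,
i.e. the perpendicular bisector of the segment from (-4, -2) to (-3, 0) (midpoint (-7/2, -1)).
With z = x + yi, square both sides:
(x - (-4))^2 + (y - (-2))^2 = (x - (-3))^2 + (y - 0)^2
The x^2 and y^2 terms cancel: 2x + 4y = 9 - 20 = -11
Simplify: 2x + 4y = -11
Locus: Perpendicular bisector of the segment from (-4, -2) to (-3, 0): the line 2x + 4y = -11


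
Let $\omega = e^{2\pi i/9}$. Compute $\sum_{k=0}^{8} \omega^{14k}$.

Let ζ = ω^14 = e^(2πi·14/9). Since 9 ∤ 14, ζ ≠ 1.
Sum = Σ_{k=0}^{8} ζ^k = (ζ^9 - 1)/(ζ - 1) = (ω^{14·9} - 1)/(ζ - 1) = (1 - 1)/(ζ - 1) = 0


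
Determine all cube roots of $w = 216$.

|w| = 216, arg(w) = 0°
Root modulus = 216^(1/3) = 6
Root arguments: θ_k = (0° + 360°k)/3 for k = 0, 1, ..., 2
Roots: 6, -3 + 3*sqrt(3)i, -3 - 3*sqrt(3)i


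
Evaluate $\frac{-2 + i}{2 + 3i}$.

Multiply numerator and denominator by conjugate (2 - 3i):
= (-2 + i)(2 - 3i) / (2^2 + 3^2)
= (-1 + 8i) / 13
= -1/13 + (8/13)i


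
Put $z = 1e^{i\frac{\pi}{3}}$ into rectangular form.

a = r cos θ = 1 * 1/2 = 1/2
b = r sin θ = 1 * sqrt(3)/2 = sqrt(3)/2
z = 1/2 + (sqrt(3)/2)i


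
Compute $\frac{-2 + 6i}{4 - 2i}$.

Multiply numerator and denominator by conjugate (4 + 2i):
= (-2 + 6i)(4 + 2i) / (4^2 + (-2)^2)
= (-20 + 20i) / 20
= -1 + i


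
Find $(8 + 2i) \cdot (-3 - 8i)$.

(a1*a2 - b1*b2) + (a1*b2 + b1*a2)i
= (-24 - (-16)) + (-64 + (-6))i
= -8 - 70i


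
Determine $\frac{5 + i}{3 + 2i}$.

Multiply numerator and denominator by conjugate (3 - 2i):
= (5 + i)(3 - 2i) / (3^2 + 2^2)
= (17 - 7i) / 13
= 17/13 - (7/13)i


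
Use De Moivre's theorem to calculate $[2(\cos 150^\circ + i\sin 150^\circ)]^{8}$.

By De Moivre: z^n = r^n(cos(nθ) + i sin(nθ))
= 2^8(cos(8*150°) + i sin(8*150°))
= 256(cos 120° + i sin 120°)
= -128 + 128*sqrt(3)i


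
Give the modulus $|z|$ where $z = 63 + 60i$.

|z| = sqrt(a^2 + b^2) = sqrt(63^2 + 60^2) = sqrt(7569) = 87


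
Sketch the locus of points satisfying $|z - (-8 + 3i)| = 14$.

|z - z0| = r describes a circle centered at z0 with radius r
Here z0 = -8 + 3i and r = 14
Locus: Circle centered at (-8, 3) with radius 14


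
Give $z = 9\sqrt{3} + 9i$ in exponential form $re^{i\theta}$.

r = |z| = sqrt((9*sqrt(3))^2 + (9)^2) = sqrt(243 + 81) = sqrt(324) = 18
θ = arctan(b/a) = arctan(9/15.5885) (quadrant-adjusted) = 30° = π/6
z = 18e^(i*π/6)


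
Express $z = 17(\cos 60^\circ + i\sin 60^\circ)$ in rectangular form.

a = r cos θ = 17 * 1/2 = 17/2
b = r sin θ = 17 * sqrt(3)/2 = 17*sqrt(3)/2
z = 17/2 + (17*sqrt(3)/2)i


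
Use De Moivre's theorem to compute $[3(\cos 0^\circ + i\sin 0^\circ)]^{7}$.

By De Moivre: z^n = r^n(cos(nθ) + i sin(nθ))
= 3^7(cos(7*0°) + i sin(7*0°))
= 2187(cos 0° + i sin 0°)
= 2187


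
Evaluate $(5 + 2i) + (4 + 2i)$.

(5 + 4) + (2 + 2)i = 9 + 4i


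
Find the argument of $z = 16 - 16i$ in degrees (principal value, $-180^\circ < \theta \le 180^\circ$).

θ = arctan(b/a) = arctan(-16/16) (quadrant-adjusted) = -45°


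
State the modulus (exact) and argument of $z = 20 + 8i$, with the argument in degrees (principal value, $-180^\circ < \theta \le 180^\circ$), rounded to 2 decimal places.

|z| = sqrt(20^2 + 8^2) = sqrt(464)
arg(z) = arctan(b/a) = arctan(8/20) (quadrant-adjusted) = 21.80°


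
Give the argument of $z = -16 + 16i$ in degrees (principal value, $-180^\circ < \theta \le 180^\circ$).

θ = arctan(b/a) = arctan(16/-16) (quadrant-adjusted) = 135°


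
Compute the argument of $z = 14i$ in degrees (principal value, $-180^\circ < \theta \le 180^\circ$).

a = 0 and b > 0, so z lies on the positive imaginary axis: θ = 90°


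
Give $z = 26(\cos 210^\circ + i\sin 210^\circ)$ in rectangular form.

a = r cos θ = 26 * -sqrt(3)/2 = -13*sqrt(3)
b = r sin θ = 26 * -1/2 = -13
z = -13*sqrt(3) - 13i


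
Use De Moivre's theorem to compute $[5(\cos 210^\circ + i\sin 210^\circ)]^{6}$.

By De Moivre: z^n = r^n(cos(nθ) + i sin(nθ))
= 5^6(cos(6*210°) + i sin(6*210°))
= 15625(cos 180° + i sin 180°)
= -15625


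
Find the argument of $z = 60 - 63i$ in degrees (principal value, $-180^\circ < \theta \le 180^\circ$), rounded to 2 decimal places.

θ = arctan(b/a) = arctan(-63/60) (quadrant-adjusted) = -46.40°


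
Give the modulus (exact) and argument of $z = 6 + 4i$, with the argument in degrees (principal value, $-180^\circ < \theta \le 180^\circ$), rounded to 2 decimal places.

|z| = sqrt(6^2 + 4^2) = sqrt(52)
arg(z) = arctan(b/a) = arctan(4/6) (quadrant-adjusted) = 33.69°


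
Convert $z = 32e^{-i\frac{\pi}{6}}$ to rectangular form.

a = r cos θ = 32 * sqrt(3)/2 = 16*sqrt(3)
b = r sin θ = 32 * -1/2 = -16
z = 16*sqrt(3) - 16i


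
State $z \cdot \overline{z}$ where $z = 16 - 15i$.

z * conjugate(z) = |z|^2 = a^2 + b^2
= 16^2 + (-15)^2 = 481


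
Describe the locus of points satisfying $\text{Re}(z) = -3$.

Re(z) = x where z = x + yi; the equation x = -3 is satisfied by all points with that x-coordinate
Locus: Vertical line x = -3


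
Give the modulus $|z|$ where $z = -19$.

|z| = sqrt(a^2 + b^2) = sqrt((-19)^2 + 0^2) = sqrt(361) = 19


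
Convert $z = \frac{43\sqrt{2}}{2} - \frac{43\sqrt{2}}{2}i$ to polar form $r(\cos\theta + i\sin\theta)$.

r = |z| = sqrt(a^2 + b^2) = sqrt((43*sqrt(2)/2)^2 + (-43*sqrt(2)/2)^2) = sqrt(1849/2 + 1849/2) = sqrt(1849) = 43
θ = arctan(b/a) = arctan(-30.4056/30.4056) (quadrant-adjusted) = 315°
z = 43(cos 315° + i sin 315°)


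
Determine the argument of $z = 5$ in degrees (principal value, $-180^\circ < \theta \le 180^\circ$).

b = 0 and a > 0, so z lies on the positive real axis: θ = 0°


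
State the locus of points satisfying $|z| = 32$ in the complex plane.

|z| = 32 means sqrt(x^2 + y^2) = 32
This is a circle of radius 32 centered at the origin


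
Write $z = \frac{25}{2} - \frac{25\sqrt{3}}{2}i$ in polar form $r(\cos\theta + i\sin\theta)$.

r = |z| = sqrt(a^2 + b^2) = sqrt((25/2)^2 + (-25*sqrt(3)/2)^2) = sqrt(625/4 + 1875/4) = sqrt(625) = 25
θ = arctan(b/a) = arctan(-21.6506/12.5) (quadrant-adjusted) = 300°
z = 25(cos 300° + i sin 300°)


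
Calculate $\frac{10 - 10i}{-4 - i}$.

Multiply numerator and denominator by conjugate (-4 + i):
= (10 - 10i)(-4 + i) / ((-4)^2 + (-1)^2)
= (-30 + 50i) / 17
= -30/17 + (50/17)i


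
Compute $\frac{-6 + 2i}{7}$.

Divisor is real, so divide each part by 7:
= -6/7 + (2/7)i


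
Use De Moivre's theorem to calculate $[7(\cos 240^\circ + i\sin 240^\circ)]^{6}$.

By De Moivre: z^n = r^n(cos(nθ) + i sin(nθ))
= 7^6(cos(6*240°) + i sin(6*240°))
= 117649(cos 0° + i sin 0°)
= 117649


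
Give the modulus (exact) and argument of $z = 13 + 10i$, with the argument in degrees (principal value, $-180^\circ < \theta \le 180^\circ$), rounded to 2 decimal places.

|z| = sqrt(13^2 + 10^2) = sqrt(269)
arg(z) = arctan(b/a) = arctan(10/13) (quadrant-adjusted) = 37.57°


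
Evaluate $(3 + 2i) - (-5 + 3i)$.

(3 - (-5)) + (2 - 3)i = 8 - i


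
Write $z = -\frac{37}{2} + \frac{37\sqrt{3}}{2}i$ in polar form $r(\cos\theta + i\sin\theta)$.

r = |z| = sqrt(a^2 + b^2) = sqrt((-37/2)^2 + (37*sqrt(3)/2)^2) = sqrt(1369/4 + 4107/4) = sqrt(1369) = 37
θ = arctan(b/a) = arctan(32.0429/-18.5) (quadrant-adjusted) = 120°
z = 37(cos 120° + i sin 120°)


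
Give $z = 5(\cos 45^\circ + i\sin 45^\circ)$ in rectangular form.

a = r cos θ = 5 * sqrt(2)/2 = 5*sqrt(2)/2
b = r sin θ = 5 * sqrt(2)/2 = 5*sqrt(2)/2
z = 5*sqrt(2)/2 + (5*sqrt(2)/2)i


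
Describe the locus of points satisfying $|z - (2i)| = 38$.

|z - z0| = r describes a circle centered at z0 with radius r
Here z0 = 2i and r = 38
Locus: Circle centered at (0, 2) with radius 38


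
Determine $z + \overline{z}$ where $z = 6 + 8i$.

z + conjugate(z) = (a + bi) + (a - bi) = 2a
= 2 * 6 = 12


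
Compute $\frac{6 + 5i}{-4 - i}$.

Multiply numerator and denominator by conjugate (-4 + i):
= (6 + 5i)(-4 + i) / ((-4)^2 + (-1)^2)
= (-29 - 14i) / 17
= -29/17 - (14/17)i


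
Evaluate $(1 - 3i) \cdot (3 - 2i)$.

(a1*a2 - b1*b2) + (a1*b2 + b1*a2)i
= (3 - 6) + (-2 + (-9))i
= -3 - 11i


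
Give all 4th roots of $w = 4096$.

|w| = 4096, arg(w) = 0°
Root modulus = 4096^(1/4) = 8
Root arguments: θ_k = (0° + 360°k)/4 for k = 0, 1, ..., 3
Roots: 8, 8i, -8, -8i


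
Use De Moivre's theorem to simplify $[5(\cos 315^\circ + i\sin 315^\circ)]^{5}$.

By De Moivre: z^n = r^n(cos(nθ) + i sin(nθ))
= 5^5(cos(5*315°) + i sin(5*315°))
= 3125(cos 135° + i sin 135°)
= -3125*sqrt(2)/2 + (3125*sqrt(2)/2)i


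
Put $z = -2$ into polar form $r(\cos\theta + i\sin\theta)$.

r = |z| = sqrt(a^2 + b^2) = sqrt((-2)^2 + (0)^2) = sqrt(4 + 0) = sqrt(4) = 2
b = 0 and a < 0, so z lies on the negative real axis: θ = 180°
z = 2(cos 180° + i sin 180°)


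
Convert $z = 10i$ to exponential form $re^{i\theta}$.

r = |z| = sqrt((0)^2 + (10)^2) = sqrt(0 + 100) = sqrt(100) = 10
a = 0 and b > 0, so z lies on the positive imaginary axis: θ = 90° = π/2
z = 10e^(i*π/2)


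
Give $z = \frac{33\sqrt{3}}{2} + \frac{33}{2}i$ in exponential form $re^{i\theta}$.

r = |z| = sqrt((33*sqrt(3)/2)^2 + (33/2)^2) = sqrt(3267/4 + 1089/4) = sqrt(1089) = 33
θ = arctan(b/a) = arctan(16.5/28.5788) (quadrant-adjusted) = 30° = π/6
z = 33e^(i*π/6)


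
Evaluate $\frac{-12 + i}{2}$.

Divisor is real, so divide each part by 2:
= -6 + (1/2)i


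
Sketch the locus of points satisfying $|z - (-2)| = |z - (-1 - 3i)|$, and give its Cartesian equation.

|z - z1| = |z - z2| means z is equidistant from z1 and z2,
i.e. the perpendicular bisector of the segment from (-2, 0) to (-1, -3) (midpoint (-3/2, -3/2)).
With z = x + yi, square both sides:
(x - (-2))^2 + (y - 0)^2 = (x - (-1))^2 + (y - (-3))^2
The x^2 and y^2 terms cancel: 2x + (-6)y = 10 - 4 = 6
Simplify: x - 3y = 3
Locus: Perpendicular bisector of the segment from (-2, 0) to (-1, -3): the line x - 3y = 3


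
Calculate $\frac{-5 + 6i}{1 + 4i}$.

Multiply numerator and denominator by conjugate (1 - 4i):
= (-5 + 6i)(1 - 4i) / (1^2 + 4^2)
= (19 + 26i) / 17
= 19/17 + (26/17)i


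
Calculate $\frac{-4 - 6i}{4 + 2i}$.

Multiply numerator and denominator by conjugate (4 - 2i):
= (-4 - 6i)(4 - 2i) / (4^2 + 2^2)
= (-28 - 16i) / 20
Divide through by 4: (-7 - 4i) / 5
= -7/5 - (4/5)i


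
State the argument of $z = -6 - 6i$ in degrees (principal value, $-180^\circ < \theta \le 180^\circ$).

θ = arctan(b/a) = arctan(-6/-6) (quadrant-adjusted) = -135°


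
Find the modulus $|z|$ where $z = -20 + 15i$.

|z| = sqrt(a^2 + b^2) = sqrt((-20)^2 + 15^2) = sqrt(625) = 25


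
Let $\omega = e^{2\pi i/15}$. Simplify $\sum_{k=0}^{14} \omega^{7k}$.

Let ζ = ω^7 = e^(2πi·7/15). Since 15 ∤ 7, ζ ≠ 1.
Sum = Σ_{k=0}^{14} ζ^k = (ζ^15 - 1)/(ζ - 1) = (ω^{7·15} - 1)/(ζ - 1) = (1 - 1)/(ζ - 1) = 0


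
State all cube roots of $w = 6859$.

|w| = 6859, arg(w) = 0°
Root modulus = 6859^(1/3) = 19
Root arguments: θ_k = (0° + 360°k)/3 for k = 0, 1, ..., 2
Roots: 19, -19/2 + (19*sqrt(3)/2)i, -19/2 - (19*sqrt(3)/2)i


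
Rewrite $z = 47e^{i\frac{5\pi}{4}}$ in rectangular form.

a = r cos θ = 47 * -sqrt(2)/2 = -47*sqrt(2)/2
b = r sin θ = 47 * -sqrt(2)/2 = -47*sqrt(2)/2
z = -47*sqrt(2)/2 - (47*sqrt(2)/2)i


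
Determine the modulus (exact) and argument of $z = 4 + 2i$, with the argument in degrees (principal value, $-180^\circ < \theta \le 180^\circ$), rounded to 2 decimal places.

|z| = sqrt(4^2 + 2^2) = sqrt(20)
arg(z) = arctan(b/a) = arctan(2/4) (quadrant-adjusted) = 26.57°


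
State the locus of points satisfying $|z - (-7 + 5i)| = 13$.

|z - z0| = r describes a circle centered at z0 with radius r
Here z0 = -7 + 5i and r = 13
Locus: Circle centered at (-7, 5) with radius 13


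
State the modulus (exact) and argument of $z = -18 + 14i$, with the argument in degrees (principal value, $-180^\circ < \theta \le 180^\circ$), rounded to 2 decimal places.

|z| = sqrt((-18)^2 + 14^2) = sqrt(520)
arg(z) = arctan(b/a) = arctan(14/-18) (quadrant-adjusted) = 142.13°


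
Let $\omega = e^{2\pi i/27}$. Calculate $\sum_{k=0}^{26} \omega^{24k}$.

Let ζ = ω^24 = e^(2πi·24/27). Since 27 ∤ 24, ζ ≠ 1.
Sum = Σ_{k=0}^{26} ζ^k = (ζ^27 - 1)/(ζ - 1) = (ω^{24·27} - 1)/(ζ - 1) = (1 - 1)/(ζ - 1) = 0


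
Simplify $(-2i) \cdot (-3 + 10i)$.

(a1*a2 - b1*b2) + (a1*b2 + b1*a2)i
= (0 - (-20)) + (0 + 6)i
= 20 + 6i


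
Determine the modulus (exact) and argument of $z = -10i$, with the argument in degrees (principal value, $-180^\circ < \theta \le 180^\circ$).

|z| = sqrt(0^2 + (-10)^2) = 10
a = 0 and b < 0, so z lies on the negative imaginary axis: arg(z) = -90°


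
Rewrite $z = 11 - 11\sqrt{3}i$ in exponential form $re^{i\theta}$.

r = |z| = sqrt((11)^2 + (-11*sqrt(3))^2) = sqrt(121 + 363) = sqrt(484) = 22
θ = arctan(b/a) = arctan(-19.0526/11) (quadrant-adjusted) = -60° = -π/3
z = 22e^(-i*π/3)


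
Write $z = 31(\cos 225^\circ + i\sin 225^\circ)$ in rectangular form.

a = r cos θ = 31 * -sqrt(2)/2 = -31*sqrt(2)/2
b = r sin θ = 31 * -sqrt(2)/2 = -31*sqrt(2)/2
z = -31*sqrt(2)/2 - (31*sqrt(2)/2)i


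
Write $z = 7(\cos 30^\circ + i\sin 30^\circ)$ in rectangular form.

a = r cos θ = 7 * sqrt(3)/2 = 7*sqrt(3)/2
b = r sin θ = 7 * 1/2 = 7/2
z = 7*sqrt(3)/2 + (7/2)i


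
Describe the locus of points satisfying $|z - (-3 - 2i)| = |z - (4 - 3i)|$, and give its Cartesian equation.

|z - z1| = |z - z2| means z is equidistant from z1 and z2,
i.e. the perpendicular bisector of the segment from (-3, -2) to (4, -3) (midpoint (1/2, -5/2)).
With z = x + yi, square both sides:
(x - (-3))^2 + (y - (-2))^2 = (x - 4)^2 + (y - (-3))^2
The x^2 and y^2 terms cancel: 14x + (-2)y = 25 - 13 = 12
Simplify: 7x - y = 6
Locus: Perpendicular bisector of the segment from (-3, -2) to (4, -3): the line 7x - y = 6


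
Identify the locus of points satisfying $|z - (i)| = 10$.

|z - z0| = r describes a circle centered at z0 with radius r
Here z0 = i and r = 10
Locus: Circle centered at (0, 1) with radius 10


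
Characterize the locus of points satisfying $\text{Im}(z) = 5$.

Im(z) = y where z = x + yi; the equation y = 5 is satisfied by all points with that y-coordinate
Locus: Horizontal line y = 5


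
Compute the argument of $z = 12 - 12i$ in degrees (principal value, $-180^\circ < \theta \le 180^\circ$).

θ = arctan(b/a) = arctan(-12/12) (quadrant-adjusted) = -45°


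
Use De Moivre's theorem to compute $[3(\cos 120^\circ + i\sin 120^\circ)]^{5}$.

By De Moivre: z^n = r^n(cos(nθ) + i sin(nθ))
= 3^5(cos(5*120°) + i sin(5*120°))
= 243(cos 240° + i sin 240°)
= -243/2 - (243*sqrt(3)/2)i


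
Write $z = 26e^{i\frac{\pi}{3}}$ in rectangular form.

a = r cos θ = 26 * 1/2 = 13
b = r sin θ = 26 * sqrt(3)/2 = 13*sqrt(3)
z = 13 + 13*sqrt(3)i


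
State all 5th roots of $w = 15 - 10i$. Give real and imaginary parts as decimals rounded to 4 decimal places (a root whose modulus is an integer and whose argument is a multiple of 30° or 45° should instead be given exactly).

|w| = sqrt(325) ≈ 18.027756, arg(w) ≈ 326.309932°
Root modulus = sqrt(325)^(1/5) ≈ 1.783152
Root arguments: θ_k = (arg(w) + 360°k)/5 for k = 0, 1, ..., 4
Compute each root as (root modulus)(cos θ_k + i sin θ_k) using full-precision intermediates, then round to 4 decimal places.
Roots: 0.7462 + 1.6195i, -1.3097 + 1.2101i, -1.5556 - 0.8716i, 0.3482 - 1.7488i, 1.7708 - 0.2092i


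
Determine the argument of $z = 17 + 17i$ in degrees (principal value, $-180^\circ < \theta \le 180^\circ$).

θ = arctan(b/a) = arctan(17/17) (quadrant-adjusted) = 45°


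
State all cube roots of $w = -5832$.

|w| = 5832, arg(w) = 180°
Root modulus = 5832^(1/3) = 18
Root arguments: θ_k = (180° + 360°k)/3 for k = 0, 1, ..., 2
Roots: 9 + 9*sqrt(3)i, -18, 9 - 9*sqrt(3)i


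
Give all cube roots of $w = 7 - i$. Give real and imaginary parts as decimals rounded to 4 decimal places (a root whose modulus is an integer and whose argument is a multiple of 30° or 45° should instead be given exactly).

|w| = sqrt(50) ≈ 7.071068, arg(w) ≈ 351.869898°
Root modulus = sqrt(50)^(1/3) ≈ 1.919383
Root arguments: θ_k = (arg(w) + 360°k)/3 for k = 0, 1, ..., 2
Compute each root as (root modulus)(cos θ_k + i sin θ_k) using full-precision intermediates, then round to 4 decimal places.
Roots: -0.8800 + 1.7058i, -1.0372 - 1.6150i, 1.9172 - 0.0908i


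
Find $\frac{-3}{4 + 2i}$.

Multiply numerator and denominator by conjugate (4 - 2i):
= (-3)(4 - 2i) / (4^2 + 2^2)
= (-12 + 6i) / 20
Divide through by 2: (-6 + 3i) / 10
= -3/5 + (3/10)i


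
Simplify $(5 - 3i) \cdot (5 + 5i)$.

(a1*a2 - b1*b2) + (a1*b2 + b1*a2)i
= (25 - (-15)) + (25 + (-15))i
= 40 + 10i


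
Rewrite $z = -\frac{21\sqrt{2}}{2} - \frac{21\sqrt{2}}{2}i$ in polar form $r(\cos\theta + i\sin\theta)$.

r = |z| = sqrt(a^2 + b^2) = sqrt((-21*sqrt(2)/2)^2 + (-21*sqrt(2)/2)^2) = sqrt(441/2 + 441/2) = sqrt(441) = 21
θ = arctan(b/a) = arctan(-14.8492/-14.8492) (quadrant-adjusted) = 225°
z = 21(cos 225° + i sin 225°)


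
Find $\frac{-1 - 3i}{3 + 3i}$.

Multiply numerator and denominator by conjugate (3 - 3i):
= (-1 - 3i)(3 - 3i) / (3^2 + 3^2)
= (-12 - 6i) / 18
Divide through by 6: (-2 - i) / 3
= -2/3 - (1/3)i


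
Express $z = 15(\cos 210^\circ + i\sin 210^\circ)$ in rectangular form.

a = r cos θ = 15 * -sqrt(3)/2 = -15*sqrt(3)/2
b = r sin θ = 15 * -1/2 = -15/2
z = -15*sqrt(3)/2 - (15/2)i


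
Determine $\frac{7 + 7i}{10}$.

Divisor is real, so divide each part by 10:
= 7/10 + (7/10)i


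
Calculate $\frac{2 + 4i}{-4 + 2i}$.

Multiply numerator and denominator by conjugate (-4 - 2i):
= (2 + 4i)(-4 - 2i) / ((-4)^2 + 2^2)
= (-20i) / 20
= -i


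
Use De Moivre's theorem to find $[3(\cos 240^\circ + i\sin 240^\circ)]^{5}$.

By De Moivre: z^n = r^n(cos(nθ) + i sin(nθ))
= 3^5(cos(5*240°) + i sin(5*240°))
= 243(cos 120° + i sin 120°)
= -243/2 + (243*sqrt(3)/2)i


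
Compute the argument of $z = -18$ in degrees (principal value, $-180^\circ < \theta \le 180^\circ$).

b = 0 and a < 0, so z lies on the negative real axis: θ = 180°


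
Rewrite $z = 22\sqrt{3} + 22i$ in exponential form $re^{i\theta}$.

r = |z| = sqrt((22*sqrt(3))^2 + (22)^2) = sqrt(1452 + 484) = sqrt(1936) = 44
θ = arctan(b/a) = arctan(22/38.1051) (quadrant-adjusted) = 30° = π/6
z = 44e^(i*π/6)


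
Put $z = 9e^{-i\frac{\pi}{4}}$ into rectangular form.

a = r cos θ = 9 * sqrt(2)/2 = 9*sqrt(2)/2
b = r sin θ = 9 * -sqrt(2)/2 = -9*sqrt(2)/2
z = 9*sqrt(2)/2 - (9*sqrt(2)/2)i


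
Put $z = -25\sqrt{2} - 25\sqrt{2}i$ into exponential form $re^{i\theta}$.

r = |z| = sqrt((-25*sqrt(2))^2 + (-25*sqrt(2))^2) = sqrt(1250 + 1250) = sqrt(2500) = 50
θ = arctan(b/a) = arctan(-35.3553/-35.3553) (quadrant-adjusted) = 225° = 5π/4
z = 50e^(i*5π/4)


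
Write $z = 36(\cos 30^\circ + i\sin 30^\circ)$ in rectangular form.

a = r cos θ = 36 * sqrt(3)/2 = 18*sqrt(3)
b = r sin θ = 36 * 1/2 = 18
z = 18*sqrt(3) + 18i


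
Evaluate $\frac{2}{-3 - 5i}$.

Multiply numerator and denominator by conjugate (-3 + 5i):
= (2)(-3 + 5i) / ((-3)^2 + (-5)^2)
= (-6 + 10i) / 34
Divide through by 2: (-3 + 5i) / 17
= -3/17 + (5/17)i


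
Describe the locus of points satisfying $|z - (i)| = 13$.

|z - z0| = r describes a circle centered at z0 with radius r
Here z0 = i and r = 13
Locus: Circle centered at (0, 1) with radius 13


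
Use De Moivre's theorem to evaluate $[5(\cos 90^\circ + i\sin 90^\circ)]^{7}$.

By De Moivre: z^n = r^n(cos(nθ) + i sin(nθ))
= 5^7(cos(7*90°) + i sin(7*90°))
= 78125(cos 270° + i sin 270°)
= -78125i


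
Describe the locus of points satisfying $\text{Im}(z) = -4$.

Im(z) = y where z = x + yi; the equation y = -4 is satisfied by all points with that y-coordinate
Locus: Horizontal line y = -4


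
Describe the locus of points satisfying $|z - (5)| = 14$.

|z - z0| = r describes a circle centered at z0 with radius r
Here z0 = 5 and r = 14
Locus: Circle centered at (5, 0) with radius 14


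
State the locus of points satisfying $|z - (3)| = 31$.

|z - z0| = r describes a circle centered at z0 with radius r
Here z0 = 3 and r = 31
Locus: Circle centered at (3, 0) with radius 31


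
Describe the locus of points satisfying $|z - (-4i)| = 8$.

|z - z0| = r describes a circle centered at z0 with radius r
Here z0 = -4i and r = 8
Locus: Circle centered at (0, -4) with radius 8


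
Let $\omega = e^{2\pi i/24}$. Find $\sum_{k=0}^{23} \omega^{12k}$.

Let ζ = ω^12 = e^(2πi·12/24). Since 24 ∤ 12, ζ ≠ 1.
Sum = Σ_{k=0}^{23} ζ^k = (ζ^24 - 1)/(ζ - 1) = (ω^{12·24} - 1)/(ζ - 1) = (1 - 1)/(ζ - 1) = 0


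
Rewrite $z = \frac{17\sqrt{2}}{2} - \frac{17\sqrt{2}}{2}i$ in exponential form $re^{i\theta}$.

r = |z| = sqrt((17*sqrt(2)/2)^2 + (-17*sqrt(2)/2)^2) = sqrt(289/2 + 289/2) = sqrt(289) = 17
θ = arctan(b/a) = arctan(-12.0208/12.0208) (quadrant-adjusted) = -45° = -π/4
z = 17e^(-i*π/4)


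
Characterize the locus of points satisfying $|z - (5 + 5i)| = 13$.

|z - z0| = r describes a circle centered at z0 with radius r
Here z0 = 5 + 5i and r = 13
Locus: Circle centered at (5, 5) with radius 13


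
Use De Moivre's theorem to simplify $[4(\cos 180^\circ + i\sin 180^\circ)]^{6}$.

By De Moivre: z^n = r^n(cos(nθ) + i sin(nθ))
= 4^6(cos(6*180°) + i sin(6*180°))
= 4096(cos 0° + i sin 0°)
= 4096


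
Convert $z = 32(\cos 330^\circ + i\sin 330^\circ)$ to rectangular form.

a = r cos θ = 32 * sqrt(3)/2 = 16*sqrt(3)
b = r sin θ = 32 * -1/2 = -16
z = 16*sqrt(3) - 16i


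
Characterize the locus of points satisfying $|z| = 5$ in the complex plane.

|z| = 5 means sqrt(x^2 + y^2) = 5
This is a circle of radius 5 centered at the origin


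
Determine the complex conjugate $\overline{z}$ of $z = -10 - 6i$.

If z = a + bi, then conjugate(z) = a - bi
conjugate(-10 - 6i) = -10 + 6i


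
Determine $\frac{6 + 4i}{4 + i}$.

Multiply numerator and denominator by conjugate (4 - i):
= (6 + 4i)(4 - i) / (4^2 + 1^2)
= (28 + 10i) / 17
= 28/17 + (10/17)i


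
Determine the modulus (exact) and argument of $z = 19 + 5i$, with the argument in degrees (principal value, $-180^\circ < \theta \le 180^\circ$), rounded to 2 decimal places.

|z| = sqrt(19^2 + 5^2) = sqrt(386)
arg(z) = arctan(b/a) = arctan(5/19) (quadrant-adjusted) = 14.74°


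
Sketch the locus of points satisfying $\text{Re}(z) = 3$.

Re(z) = x where z = x + yi; the equation x = 3 is satisfied by all points with that x-coordinate
Locus: Vertical line x = 3


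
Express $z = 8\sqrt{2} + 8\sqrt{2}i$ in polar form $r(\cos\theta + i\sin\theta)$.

r = |z| = sqrt(a^2 + b^2) = sqrt((8*sqrt(2))^2 + (8*sqrt(2))^2) = sqrt(128 + 128) = sqrt(256) = 16
θ = arctan(b/a) = arctan(11.3137/11.3137) (quadrant-adjusted) = 45°
z = 16(cos 45° + i sin 45°)


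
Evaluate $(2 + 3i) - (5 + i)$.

(2 - 5) + (3 - 1)i = -3 + 2i


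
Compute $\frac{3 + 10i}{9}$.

Divisor is real, so divide each part by 9:
= 1/3 + (10/9)i


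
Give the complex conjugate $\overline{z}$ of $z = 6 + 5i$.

If z = a + bi, then conjugate(z) = a - bi
conjugate(6 + 5i) = 6 - 5i


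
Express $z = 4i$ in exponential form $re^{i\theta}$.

r = |z| = sqrt((0)^2 + (4)^2) = sqrt(0 + 16) = sqrt(16) = 4
a = 0 and b > 0, so z lies on the positive imaginary axis: θ = 90° = π/2
z = 4e^(i*π/2)


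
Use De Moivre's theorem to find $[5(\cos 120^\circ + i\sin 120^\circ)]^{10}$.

By De Moivre: z^n = r^n(cos(nθ) + i sin(nθ))
= 5^10(cos(10*120°) + i sin(10*120°))
= 9765625(cos 120° + i sin 120°)
= -9765625/2 + (9765625*sqrt(3)/2)i


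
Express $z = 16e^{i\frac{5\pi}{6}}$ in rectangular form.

a = r cos θ = 16 * -sqrt(3)/2 = -8*sqrt(3)
b = r sin θ = 16 * 1/2 = 8
z = -8*sqrt(3) + 8i


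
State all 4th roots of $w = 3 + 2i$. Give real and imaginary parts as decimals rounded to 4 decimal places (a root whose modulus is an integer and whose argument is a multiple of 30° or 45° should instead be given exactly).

|w| = sqrt(13) ≈ 3.605551, arg(w) ≈ 33.690068°
Root modulus = sqrt(13)^(1/4) ≈ 1.377980
Root arguments: θ_k = (arg(w) + 360°k)/4 for k = 0, 1, ..., 3
Compute each root as (root modulus)(cos θ_k + i sin θ_k) using full-precision intermediates, then round to 4 decimal places.
Roots: 1.3631 + 0.2018i, -0.2018 + 1.3631i, -1.3631 - 0.2018i, 0.2018 - 1.3631i


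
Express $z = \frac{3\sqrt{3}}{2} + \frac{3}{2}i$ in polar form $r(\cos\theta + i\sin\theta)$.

r = |z| = sqrt(a^2 + b^2) = sqrt((3*sqrt(3)/2)^2 + (3/2)^2) = sqrt(27/4 + 9/4) = sqrt(9) = 3
θ = arctan(b/a) = arctan(1.5/2.5981) (quadrant-adjusted) = 30°
z = 3(cos 30° + i sin 30°)


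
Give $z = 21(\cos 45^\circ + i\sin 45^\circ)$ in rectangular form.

a = r cos θ = 21 * sqrt(2)/2 = 21*sqrt(2)/2
b = r sin θ = 21 * sqrt(2)/2 = 21*sqrt(2)/2
z = 21*sqrt(2)/2 + (21*sqrt(2)/2)i


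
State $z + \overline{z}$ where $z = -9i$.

z + conjugate(z) = (a + bi) + (a - bi) = 2a
= 2 * 0 = 0


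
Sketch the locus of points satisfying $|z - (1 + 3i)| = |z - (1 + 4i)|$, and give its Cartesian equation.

|z - z1| = |z - z2| means z is equidistant from z1 and z2,
i.e. the perpendicular bisector of the segment from (1, 3) to (1, 4) (midpoint (1, 7/2)).
With z = x + yi, square both sides:
(x - 1)^2 + (y - 3)^2 = (x - 1)^2 + (y - 4)^2
The x^2 and y^2 terms cancel: 0x + 2y = 17 - 10 = 7
Simplify: y = 7/2
Locus: Perpendicular bisector of the segment from (1, 3) to (1, 4): the line y = 7/2


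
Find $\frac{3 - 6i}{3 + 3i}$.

Multiply numerator and denominator by conjugate (3 - 3i):
= (3 - 6i)(3 - 3i) / (3^2 + 3^2)
= (-9 - 27i) / 18
Divide through by 9: (-1 - 3i) / 2
= -1/2 - (3/2)i


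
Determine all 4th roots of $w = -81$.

|w| = 81, arg(w) = 180°
Root modulus = 81^(1/4) = 3
Root arguments: θ_k = (180° + 360°k)/4 for k = 0, 1, ..., 3
Roots: 3*sqrt(2)/2 + (3*sqrt(2)/2)i, -3*sqrt(2)/2 + (3*sqrt(2)/2)i, -3*sqrt(2)/2 - (3*sqrt(2)/2)i, 3*sqrt(2)/2 - (3*sqrt(2)/2)i


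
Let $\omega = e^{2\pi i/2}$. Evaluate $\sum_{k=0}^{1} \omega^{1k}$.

Let ζ = ω^1 = e^(2πi·1/2). Since 2 ∤ 1, ζ ≠ 1.
Sum = Σ_{k=0}^{1} ζ^k = (ζ^2 - 1)/(ζ - 1) = (ω^{1·2} - 1)/(ζ - 1) = (1 - 1)/(ζ - 1) = 0


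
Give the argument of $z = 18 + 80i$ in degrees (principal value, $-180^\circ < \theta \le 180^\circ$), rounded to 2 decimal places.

θ = arctan(b/a) = arctan(80/18) (quadrant-adjusted) = 77.32°


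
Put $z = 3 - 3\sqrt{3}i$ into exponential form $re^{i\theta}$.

r = |z| = sqrt((3)^2 + (-3*sqrt(3))^2) = sqrt(9 + 27) = sqrt(36) = 6
θ = arctan(b/a) = arctan(-5.1962/3) (quadrant-adjusted) = -60° = -π/3
z = 6e^(-i*π/3)


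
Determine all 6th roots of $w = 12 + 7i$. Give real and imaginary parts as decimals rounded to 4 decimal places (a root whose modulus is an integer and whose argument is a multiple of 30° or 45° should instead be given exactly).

|w| = sqrt(193) ≈ 13.892444, arg(w) ≈ 30.256437°
Root modulus = sqrt(193)^(1/6) ≈ 1.550469
Root arguments: θ_k = (arg(w) + 360°k)/6 for k = 0, 1, ..., 5
Compute each root as (root modulus)(cos θ_k + i sin θ_k) using full-precision intermediates, then round to 4 decimal places.
Roots: 1.5445 + 0.1363i, 0.6542 + 1.4057i, -0.8903 + 1.2694i, -1.5445 - 0.1363i, -0.6542 - 1.4057i, 0.8903 - 1.2694i


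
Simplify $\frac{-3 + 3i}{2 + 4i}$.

Multiply numerator and denominator by conjugate (2 - 4i):
= (-3 + 3i)(2 - 4i) / (2^2 + 4^2)
= (6 + 18i) / 20
Divide through by 2: (3 + 9i) / 10
= 3/10 + (9/10)i


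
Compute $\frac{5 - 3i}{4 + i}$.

Multiply numerator and denominator by conjugate (4 - i):
= (5 - 3i)(4 - i) / (4^2 + 1^2)
= (17 - 17i) / 17
= 1 - i


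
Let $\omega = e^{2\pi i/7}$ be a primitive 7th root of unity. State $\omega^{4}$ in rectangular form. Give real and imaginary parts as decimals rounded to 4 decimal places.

ω^4 = e^(2πi·4/7) = e^(i·8π/7)
= cos(8π/7) + i sin(8π/7)
= -0.9010 - 0.4339i


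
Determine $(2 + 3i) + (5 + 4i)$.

(2 + 5) + (3 + 4)i = 7 + 7i


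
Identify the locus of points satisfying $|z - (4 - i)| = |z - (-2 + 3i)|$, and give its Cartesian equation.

|z - z1| = |z - z2| means z is equidistant from z1 and z2,
i.e. the perpendicular bisector of the segment from (4, -1) to (-2, 3) (midpoint (1, 1)).
With z = x + yi, square both sides:
(x - 4)^2 + (y - (-1))^2 = (x - (-2))^2 + (y - 3)^2
The x^2 and y^2 terms cancel: -12x + 8y = 13 - 17 = -4
Simplify: 3x - 2y = 1
Locus: Perpendicular bisector of the segment from (4, -1) to (-2, 3): the line 3x - 2y = 1


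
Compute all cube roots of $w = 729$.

|w| = 729, arg(w) = 0°
Root modulus = 729^(1/3) = 9
Root arguments: θ_k = (0° + 360°k)/3 for k = 0, 1, ..., 2
Roots: 9, -9/2 + (9*sqrt(3)/2)i, -9/2 - (9*sqrt(3)/2)i


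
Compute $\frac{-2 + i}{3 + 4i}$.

Multiply numerator and denominator by conjugate (3 - 4i):
= (-2 + i)(3 - 4i) / (3^2 + 4^2)
= (-2 + 11i) / 25
= -2/25 + (11/25)i


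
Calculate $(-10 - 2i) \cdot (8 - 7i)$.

(a1*a2 - b1*b2) + (a1*b2 + b1*a2)i
= (-80 - 14) + (70 + (-16))i
= -94 + 54i


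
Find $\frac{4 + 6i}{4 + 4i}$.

Multiply numerator and denominator by conjugate (4 - 4i):
= (4 + 6i)(4 - 4i) / (4^2 + 4^2)
= (40 + 8i) / 32
Divide through by 8: (5 + i) / 4
= 5/4 + (1/4)i


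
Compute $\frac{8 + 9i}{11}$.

Divisor is real, so divide each part by 11:
= 8/11 + (9/11)i


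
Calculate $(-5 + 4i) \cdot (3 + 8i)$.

(a1*a2 - b1*b2) + (a1*b2 + b1*a2)i
= (-15 - 32) + (-40 + 12)i
= -47 - 28i


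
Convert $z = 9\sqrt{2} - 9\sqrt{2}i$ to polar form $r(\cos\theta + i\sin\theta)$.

r = |z| = sqrt(a^2 + b^2) = sqrt((9*sqrt(2))^2 + (-9*sqrt(2))^2) = sqrt(162 + 162) = sqrt(324) = 18
θ = arctan(b/a) = arctan(-12.7279/12.7279) (quadrant-adjusted) = 315°
z = 18(cos 315° + i sin 315°)


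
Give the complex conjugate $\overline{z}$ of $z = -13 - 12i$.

If z = a + bi, then conjugate(z) = a - bi
conjugate(-13 - 12i) = -13 + 12i


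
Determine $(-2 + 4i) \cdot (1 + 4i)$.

(a1*a2 - b1*b2) + (a1*b2 + b1*a2)i
= (-2 - 16) + (-8 + 4)i
= -18 - 4i


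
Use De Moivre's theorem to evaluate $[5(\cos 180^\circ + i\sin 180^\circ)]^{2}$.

By De Moivre: z^n = r^n(cos(nθ) + i sin(nθ))
= 5^2(cos(2*180°) + i sin(2*180°))
= 25(cos 0° + i sin 0°)
= 25


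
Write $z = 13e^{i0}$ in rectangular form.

a = r cos θ = 13 * 1 = 13
b = r sin θ = 13 * 0 = 0
z = 13


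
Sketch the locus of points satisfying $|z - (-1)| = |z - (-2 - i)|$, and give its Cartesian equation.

|z - z1| = |z - z2| means z is equidistant from z1 and z2,
i.e. the perpendicular bisector of the segment from (-1, 0) to (-2, -1) (midpoint (-3/2, -1/2)).
With z = x + yi, square both sides:
(x - (-1))^2 + (y - 0)^2 = (x - (-2))^2 + (y - (-1))^2
The x^2 and y^2 terms cancel: -2x + (-2)y = 5 - 1 = 4
Simplify: x + y = -2
Locus: Perpendicular bisector of the segment from (-1, 0) to (-2, -1): the line x + y = -2


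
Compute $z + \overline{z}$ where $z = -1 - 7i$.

z + conjugate(z) = (a + bi) + (a - bi) = 2a
= 2 * (-1) = -2


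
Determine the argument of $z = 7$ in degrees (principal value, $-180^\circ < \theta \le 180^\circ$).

b = 0 and a > 0, so z lies on the positive real axis: θ = 0°


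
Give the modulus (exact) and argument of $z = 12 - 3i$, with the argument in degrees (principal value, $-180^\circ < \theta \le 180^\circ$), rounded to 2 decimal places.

|z| = sqrt(12^2 + (-3)^2) = sqrt(153)
arg(z) = arctan(b/a) = arctan(-3/12) (quadrant-adjusted) = -14.04°


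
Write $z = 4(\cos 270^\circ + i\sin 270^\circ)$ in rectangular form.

a = r cos θ = 4 * 0 = 0
b = r sin θ = 4 * -1 = -4
z = -4i


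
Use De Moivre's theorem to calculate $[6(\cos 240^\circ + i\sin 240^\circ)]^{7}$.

By De Moivre: z^n = r^n(cos(nθ) + i sin(nθ))
= 6^7(cos(7*240°) + i sin(7*240°))
= 279936(cos 240° + i sin 240°)
= -139968 - 139968*sqrt(3)i


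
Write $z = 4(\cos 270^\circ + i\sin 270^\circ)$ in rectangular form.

a = r cos θ = 4 * 0 = 0
b = r sin θ = 4 * -1 = -4
z = -4i
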